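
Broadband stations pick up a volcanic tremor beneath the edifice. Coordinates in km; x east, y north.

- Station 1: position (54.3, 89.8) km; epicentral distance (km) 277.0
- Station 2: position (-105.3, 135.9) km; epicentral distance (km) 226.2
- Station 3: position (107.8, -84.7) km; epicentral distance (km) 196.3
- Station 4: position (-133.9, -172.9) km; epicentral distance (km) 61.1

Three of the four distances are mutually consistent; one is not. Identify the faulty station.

Station 2

Solve using three stations at a time. Using Station 1, Station 3, Station 4 (subtract circle equations pairwise → linear system) gives (x, y) ≈ (-75.5, -154.9).
Distances from that point to each station vs reported:
  Station 1: calculated 277.0 vs reported 277.0 → residual 0.0 km
  Station 2: calculated 292.3 vs reported 226.2 → residual 66.1 km
  Station 3: calculated 196.3 vs reported 196.3 → residual 0.0 km
  Station 4: calculated 61.1 vs reported 61.1 → residual 0.0 km
Station 1, Station 3, Station 4 are mutually consistent (residuals ≈ 0); Station 2 is off by 66.1 km.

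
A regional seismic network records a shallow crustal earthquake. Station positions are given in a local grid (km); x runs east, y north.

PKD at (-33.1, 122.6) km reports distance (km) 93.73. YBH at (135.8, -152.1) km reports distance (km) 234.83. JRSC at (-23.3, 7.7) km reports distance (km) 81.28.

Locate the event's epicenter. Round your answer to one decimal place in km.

Circle about each station: (x + 33.1)² + (y − 122.6)² = 93.73²; (x − 135.8)² + (y + 152.1)² = 234.83²; (x + 23.3)² + (y − 7.7)² = 81.28².
Subtracting the PKD equation from the YBH and JRSC equations removes the quadratic terms:
337.8 x − 549.4 y = -20910.14
19.6 x − 229.8 y = -13345.32
Solving the 2×2 system: x ≈ 37.8, y ≈ 61.3 km.

(37.8, 61.3)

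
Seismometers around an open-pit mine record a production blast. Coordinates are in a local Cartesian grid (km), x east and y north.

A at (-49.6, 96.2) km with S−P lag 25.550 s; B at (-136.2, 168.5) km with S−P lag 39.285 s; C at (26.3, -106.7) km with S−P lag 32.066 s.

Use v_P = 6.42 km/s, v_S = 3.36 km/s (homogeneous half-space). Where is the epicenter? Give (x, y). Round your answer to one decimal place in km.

Distance from S−P lag: d = Δt · v_P v_S / (v_P − v_S) = Δt · (6.42·3.36)/(6.42−3.36) ≈ 7.0494·Δt.
So d_A = 180.11, d_B = 276.94, d_C = 226.05 km.
Circle about each station: (x + 49.6)² + (y − 96.2)² = 180.11²; (x + 136.2)² + (y − 168.5)² = 276.94²; (x − 26.3)² + (y + 106.7)² = 226.05².
Subtracting the A equation from the B and C equations removes the quadratic terms:
-173.2 x + 144.6 y = -9028.06
151.8 x − 405.8 y = -18297.01
Solving the 2×2 system: x ≈ 130.5, y ≈ 93.9 km.

(130.5, 93.9)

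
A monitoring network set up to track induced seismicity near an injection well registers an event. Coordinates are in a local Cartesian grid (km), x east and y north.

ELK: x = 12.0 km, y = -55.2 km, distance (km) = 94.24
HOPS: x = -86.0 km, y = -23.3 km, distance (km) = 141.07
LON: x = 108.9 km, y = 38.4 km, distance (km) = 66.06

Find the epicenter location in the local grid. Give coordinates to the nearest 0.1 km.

x ≈ 43.0 km, y ≈ 33.8 km

Circle about each station: (x − 12.0)² + (y + 55.2)² = 94.24²; (x + 86.0)² + (y + 23.3)² = 141.07²; (x − 108.9)² + (y − 38.4)² = 66.06².
Subtracting pairs of circle equations eliminates x²+y² and gives linear equations (the radical axes):
-196.0 x + 63.8 y = -6271.72
193.8 x + 187.2 y = 14659.98
Solving the 2×2 system: x ≈ 43.0, y ≈ 33.8 km.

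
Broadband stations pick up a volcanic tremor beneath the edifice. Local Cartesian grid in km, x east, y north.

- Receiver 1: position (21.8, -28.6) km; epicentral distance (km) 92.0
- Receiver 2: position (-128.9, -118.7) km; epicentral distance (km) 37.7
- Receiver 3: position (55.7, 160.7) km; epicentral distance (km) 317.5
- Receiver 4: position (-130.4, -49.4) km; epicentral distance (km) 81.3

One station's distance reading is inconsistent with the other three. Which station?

Receiver 1

Solve using three stations at a time. Using Receiver 2, Receiver 3, Receiver 4 (subtract circle equations pairwise → linear system) gives (x, y) ≈ (-91.4, -120.7).
Distances from that point to each station vs reported:
  Receiver 1: calculated 145.9 vs reported 92.0 → residual 53.9 km
  Receiver 2: calculated 37.6 vs reported 37.7 → residual 0.1 km
  Receiver 3: calculated 317.5 vs reported 317.5 → residual 0.0 km
  Receiver 4: calculated 81.2 vs reported 81.3 → residual 0.1 km
Receiver 2, Receiver 3, Receiver 4 are mutually consistent (residuals ≈ 0); Receiver 1 is off by 53.9 km.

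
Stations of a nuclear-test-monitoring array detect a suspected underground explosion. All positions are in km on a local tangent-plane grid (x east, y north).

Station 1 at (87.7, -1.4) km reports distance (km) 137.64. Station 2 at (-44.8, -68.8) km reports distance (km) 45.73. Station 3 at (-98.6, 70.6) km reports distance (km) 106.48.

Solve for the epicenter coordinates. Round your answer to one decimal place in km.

Circle about each station: (x − 87.7)² + (y + 1.4)² = 137.64²; (x + 44.8)² + (y + 68.8)² = 45.73²; (x + 98.6)² + (y − 70.6)² = 106.48².
Subtracting the Station 1 equation from the Station 2 and Station 3 equations removes the quadratic terms:
-265.0 x − 134.8 y = 15900.77
-372.6 x + 144.0 y = 14619.85
Solving the 2×2 system: x ≈ -48.2, y ≈ -23.2 km.
Check against Station 1 (with the unrounded x, y): √((x − 87.7)²+(y + 1.4)²) = 137.64 ≈ 137.64 km. ✓

-48.2 km east, -23.2 km north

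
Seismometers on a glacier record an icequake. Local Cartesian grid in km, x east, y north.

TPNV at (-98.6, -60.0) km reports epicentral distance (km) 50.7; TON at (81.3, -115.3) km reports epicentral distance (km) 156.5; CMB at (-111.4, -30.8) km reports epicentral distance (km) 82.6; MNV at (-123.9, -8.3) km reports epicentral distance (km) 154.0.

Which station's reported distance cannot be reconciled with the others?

Solve using three stations at a time. Using TPNV, TON, CMB (subtract circle equations pairwise → linear system) gives (x, y) ≈ (-74.9, -105.0).
Distances from that point to each station vs reported:
  TPNV: calculated 50.9 vs reported 50.7 → residual 0.2 km
  TON: calculated 156.6 vs reported 156.5 → residual 0.1 km
  CMB: calculated 82.7 vs reported 82.6 → residual 0.1 km
  MNV: calculated 108.4 vs reported 154.0 → residual 45.6 km
TPNV, TON, CMB are mutually consistent (residuals ≈ 0); MNV is off by 45.6 km.

MNV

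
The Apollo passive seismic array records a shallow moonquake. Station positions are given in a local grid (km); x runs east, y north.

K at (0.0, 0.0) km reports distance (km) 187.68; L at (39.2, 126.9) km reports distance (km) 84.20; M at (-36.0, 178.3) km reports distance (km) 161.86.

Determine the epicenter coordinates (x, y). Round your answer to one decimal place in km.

121.9 km east, 142.7 km north

Circle about each station: x² + y² = 187.68²; (x − 39.2)² + (y − 126.9)² = 84.20²; (x + 36.0)² + (y − 178.3)² = 161.86².
Subtracting pairs of circle equations eliminates x²+y² and gives linear equations (the radical axes):
78.4 x + 253.8 y = 45774.39
-72.0 x + 356.6 y = 42112.01
Solving the 2×2 system: x ≈ 121.9, y ≈ 142.7 km.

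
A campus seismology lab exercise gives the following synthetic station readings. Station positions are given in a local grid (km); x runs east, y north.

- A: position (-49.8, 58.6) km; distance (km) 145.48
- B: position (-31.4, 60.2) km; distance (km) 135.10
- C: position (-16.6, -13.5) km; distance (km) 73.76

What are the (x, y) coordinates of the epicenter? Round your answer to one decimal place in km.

(48.0, -49.1)

Circle about each station: (x + 49.8)² + (y − 58.6)² = 145.48²; (x + 31.4)² + (y − 60.2)² = 135.10²; (x + 16.6)² + (y + 13.5)² = 73.76².
Subtracting pairs of circle equations eliminates x²+y² and gives linear equations (the radical axes):
36.8 x + 3.2 y = 1608.42
66.4 x − 144.2 y = 10267.70
Solving the 2×2 system: x ≈ 48.0, y ≈ -49.1 km.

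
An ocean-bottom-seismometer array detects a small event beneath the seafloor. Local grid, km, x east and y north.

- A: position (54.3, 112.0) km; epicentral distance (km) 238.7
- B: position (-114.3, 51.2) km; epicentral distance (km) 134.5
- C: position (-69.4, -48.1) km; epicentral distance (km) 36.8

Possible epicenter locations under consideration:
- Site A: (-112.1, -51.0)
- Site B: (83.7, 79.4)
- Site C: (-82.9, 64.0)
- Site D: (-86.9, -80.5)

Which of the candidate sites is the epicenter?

For each candidate, compare |candidate − station| to the reported distance:
Site A: residuals A 5.8, B 32.3, C 6.0 → max 32.3 km
Site B: residuals A 194.8, B 65.5, C 162.4 → max 194.8 km
Site C: residuals A 93.3, B 100.6, C 76.1 → max 100.6 km
Site D: residuals A 0.0, B 0.0, C 0.0 → max 0.0 km
Only Site D has all residuals ≈ 0.

Site D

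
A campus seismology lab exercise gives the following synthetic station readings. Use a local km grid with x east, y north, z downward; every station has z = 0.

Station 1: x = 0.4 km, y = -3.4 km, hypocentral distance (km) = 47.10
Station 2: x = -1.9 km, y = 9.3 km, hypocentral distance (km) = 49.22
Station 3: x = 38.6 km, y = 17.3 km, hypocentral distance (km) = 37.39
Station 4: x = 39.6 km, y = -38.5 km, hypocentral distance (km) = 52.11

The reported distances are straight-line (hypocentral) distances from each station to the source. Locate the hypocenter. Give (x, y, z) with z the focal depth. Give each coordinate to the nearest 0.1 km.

(33.4, 1.1, 33.3)

Each station gives a sphere (x−x_i)² + (y−y_i)² + z² = d_i² (stations at z=0).
Subtracting the Station 1 sphere from Station 2 and Station 3: z² cancels, leaving linear equations in x and y:
-4.6 x + 25.4 y = -125.82
76.4 x + 41.4 y = 2597.93
Solving: x ≈ 33.410, y ≈ 1.097 km (keep extra digits for the depth step; rounded: 33.4, 1.1).
Then from the Station 1 sphere: z² = 47.10² − (x − 0.4)² − (y + 3.4)² with x = 33.410, y = 1.097, so z ≈ 33.295 ≈ 33.3 km.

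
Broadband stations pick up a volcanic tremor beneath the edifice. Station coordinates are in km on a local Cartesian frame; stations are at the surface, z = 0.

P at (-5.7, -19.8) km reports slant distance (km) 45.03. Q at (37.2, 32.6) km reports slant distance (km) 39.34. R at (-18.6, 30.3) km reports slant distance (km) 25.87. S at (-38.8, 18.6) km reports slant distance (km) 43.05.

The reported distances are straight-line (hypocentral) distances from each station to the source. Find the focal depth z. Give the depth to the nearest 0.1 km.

Each station gives a sphere (x−x_i)² + (y−y_i)² + z² = d_i² (stations at z=0).
Subtracting the P sphere from Q and R: z² cancels, leaving linear equations in x and y:
85.8 x + 104.8 y = 2502.14
-25.8 x + 100.2 y = 2197.96
Solving: x ≈ 1.802, y ≈ 22.400 km (keep extra digits for the depth step; rounded: 1.8, 22.4).
Then from the P sphere: z² = 45.03² − (x + 5.7)² − (y + 19.8)² with x = 1.802, y = 22.400, so z ≈ 13.805 ≈ 13.8 km.
Check against S (with the unrounded solution): distance 43.05 ≈ 43.05 km. ✓

z ≈ 13.8 km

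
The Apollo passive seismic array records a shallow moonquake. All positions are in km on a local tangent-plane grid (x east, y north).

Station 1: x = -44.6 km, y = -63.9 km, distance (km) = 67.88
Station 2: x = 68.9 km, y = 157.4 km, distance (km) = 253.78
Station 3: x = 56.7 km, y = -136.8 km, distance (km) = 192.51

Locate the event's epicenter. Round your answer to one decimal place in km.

x ≈ -103.0 km, y ≈ -29.3 km

Circle about each station: (x + 44.6)² + (y + 63.9)² = 67.88²; (x − 68.9)² + (y − 157.4)² = 253.78²; (x − 56.7)² + (y + 136.8)² = 192.51².
Subtracting the Station 1 equation from the Station 2 and Station 3 equations removes the quadratic terms:
227.0 x + 442.6 y = -36346.99
202.6 x − 145.8 y = -16595.65
Solving the 2×2 system: x ≈ -103.0, y ≈ -29.3 km.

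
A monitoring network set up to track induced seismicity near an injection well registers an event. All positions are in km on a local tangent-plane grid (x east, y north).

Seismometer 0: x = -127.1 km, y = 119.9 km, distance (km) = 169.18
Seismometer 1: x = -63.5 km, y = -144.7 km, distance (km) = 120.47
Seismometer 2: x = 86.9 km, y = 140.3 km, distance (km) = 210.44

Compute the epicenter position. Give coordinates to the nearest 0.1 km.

(-41.8, -26.2)

Circle about each station: (x + 127.1)² + (y − 119.9)² = 169.18²; (x + 63.5)² + (y + 144.7)² = 120.47²; (x − 86.9)² + (y − 140.3)² = 210.44².
Subtracting the Seismometer 0 equation from the Seismometer 1 and Seismometer 2 equations removes the quadratic terms:
127.2 x − 529.2 y = 8548.77
428.0 x + 40.8 y = -18957.84
Solving the 2×2 system: x ≈ -41.8, y ≈ -26.2 km.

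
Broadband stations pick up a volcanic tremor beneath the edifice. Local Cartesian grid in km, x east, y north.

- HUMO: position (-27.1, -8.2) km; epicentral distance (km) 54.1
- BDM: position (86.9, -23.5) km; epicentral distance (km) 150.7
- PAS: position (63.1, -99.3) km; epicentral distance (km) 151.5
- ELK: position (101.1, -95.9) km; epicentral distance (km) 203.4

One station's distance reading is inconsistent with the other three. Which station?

PAS

Solve using three stations at a time. Using HUMO, BDM, ELK (subtract circle equations pairwise → linear system) gives (x, y) ≈ (-49.2, 41.1).
Distances from that point to each station vs reported:
  HUMO: calculated 54.0 vs reported 54.1 → residual 0.1 km
  BDM: calculated 150.7 vs reported 150.7 → residual 0.0 km
  PAS: calculated 179.8 vs reported 151.5 → residual 28.3 km
  ELK: calculated 203.4 vs reported 203.4 → residual 0.0 km
HUMO, BDM, ELK are mutually consistent (residuals ≈ 0); PAS is off by 28.3 km.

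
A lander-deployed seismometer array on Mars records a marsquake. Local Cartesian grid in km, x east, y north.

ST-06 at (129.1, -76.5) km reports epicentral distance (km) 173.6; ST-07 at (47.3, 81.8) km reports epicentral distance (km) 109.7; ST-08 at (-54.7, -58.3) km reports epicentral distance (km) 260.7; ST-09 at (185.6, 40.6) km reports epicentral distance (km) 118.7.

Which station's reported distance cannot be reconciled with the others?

ST-09

Solve using three stations at a time. Using ST-06, ST-07, ST-08 (subtract circle equations pairwise → linear system) gives (x, y) ≈ (156.2, 95.0).
Distances from that point to each station vs reported:
  ST-06: calculated 173.6 vs reported 173.6 → residual 0.0 km
  ST-07: calculated 109.7 vs reported 109.7 → residual 0.0 km
  ST-08: calculated 260.7 vs reported 260.7 → residual 0.0 km
  ST-09: calculated 61.8 vs reported 118.7 → residual 56.9 km
ST-06, ST-07, ST-08 are mutually consistent (residuals ≈ 0); ST-09 is off by 56.9 km.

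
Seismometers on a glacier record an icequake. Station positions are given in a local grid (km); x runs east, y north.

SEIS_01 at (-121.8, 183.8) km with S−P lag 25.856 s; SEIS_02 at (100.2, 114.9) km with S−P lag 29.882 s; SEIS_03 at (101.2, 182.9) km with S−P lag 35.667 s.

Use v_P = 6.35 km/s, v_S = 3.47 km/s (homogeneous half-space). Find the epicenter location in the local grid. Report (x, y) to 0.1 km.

Distance from S−P lag: d = Δt · v_P v_S / (v_P − v_S) = Δt · (6.35·3.47)/(6.35−3.47) ≈ 7.6509·Δt.
So d_SEIS_01 = 197.82, d_SEIS_02 = 228.62, d_SEIS_03 = 272.88 km.
Circle about each station: (x + 121.8)² + (y − 183.8)² = 197.82²; (x − 100.2)² + (y − 114.9)² = 228.62²; (x − 101.2)² + (y − 182.9)² = 272.88².
Subtracting the SEIS_01 equation from the SEIS_02 and SEIS_03 equations removes the quadratic terms:
444.0 x − 137.8 y = -38509.98
446.0 x − 1.8 y = -40254.57
Solving the 2×2 system: x ≈ -90.3, y ≈ -11.5 km.
Check against SEIS_01 (with the unrounded x, y): √((x + 121.8)²+(y − 183.8)²) = 197.82 ≈ 197.82 km. ✓

(-90.3, -11.5)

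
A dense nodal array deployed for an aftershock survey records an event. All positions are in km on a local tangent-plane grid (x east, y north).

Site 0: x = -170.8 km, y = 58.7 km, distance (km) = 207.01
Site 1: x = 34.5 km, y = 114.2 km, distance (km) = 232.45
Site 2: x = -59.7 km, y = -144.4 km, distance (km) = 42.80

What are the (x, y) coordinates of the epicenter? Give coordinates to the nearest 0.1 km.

x ≈ -43.7 km, y ≈ -104.7 km

Circle about each station: (x + 170.8)² + (y − 58.7)² = 207.01²; (x − 34.5)² + (y − 114.2)² = 232.45²; (x + 59.7)² + (y + 144.4)² = 42.80².
Subtracting pairs of circle equations eliminates x²+y² and gives linear equations (the radical axes):
410.6 x + 111.0 y = -29566.30
222.2 x − 406.2 y = 32818.42
Solving the 2×2 system: x ≈ -43.7, y ≈ -104.7 km.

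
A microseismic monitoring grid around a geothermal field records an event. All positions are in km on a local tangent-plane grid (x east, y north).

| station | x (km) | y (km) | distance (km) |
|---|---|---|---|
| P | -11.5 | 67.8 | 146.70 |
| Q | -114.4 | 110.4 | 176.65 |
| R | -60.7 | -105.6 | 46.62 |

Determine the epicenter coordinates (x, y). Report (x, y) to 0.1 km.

Circle about each station: (x + 11.5)² + (y − 67.8)² = 146.70²; (x + 114.4)² + (y − 110.4)² = 176.65²; (x + 60.7)² + (y + 105.6)² = 46.62².
Subtracting pairs of circle equations eliminates x²+y² and gives linear equations (the radical axes):
-205.8 x + 85.2 y = 10862.10
-98.4 x − 346.8 y = 29454.23
Solving the 2×2 system: x ≈ -78.7, y ≈ -62.6 km.

(-78.7, -62.6)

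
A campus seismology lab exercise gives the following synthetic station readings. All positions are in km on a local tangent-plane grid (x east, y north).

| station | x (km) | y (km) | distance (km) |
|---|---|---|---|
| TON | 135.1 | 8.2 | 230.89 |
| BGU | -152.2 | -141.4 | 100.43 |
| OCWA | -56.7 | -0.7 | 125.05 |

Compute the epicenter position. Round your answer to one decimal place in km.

(-53.0, -125.7)

Circle about each station: (x − 135.1)² + (y − 8.2)² = 230.89²; (x + 152.2)² + (y + 141.4)² = 100.43²; (x + 56.7)² + (y + 0.7)² = 125.05².
Subtracting the TON equation from the BGU and OCWA equations removes the quadratic terms:
-574.6 x − 299.2 y = 68063.56
-383.6 x − 17.8 y = 22568.82
Solving the 2×2 system: x ≈ -53.0, y ≈ -125.7 km.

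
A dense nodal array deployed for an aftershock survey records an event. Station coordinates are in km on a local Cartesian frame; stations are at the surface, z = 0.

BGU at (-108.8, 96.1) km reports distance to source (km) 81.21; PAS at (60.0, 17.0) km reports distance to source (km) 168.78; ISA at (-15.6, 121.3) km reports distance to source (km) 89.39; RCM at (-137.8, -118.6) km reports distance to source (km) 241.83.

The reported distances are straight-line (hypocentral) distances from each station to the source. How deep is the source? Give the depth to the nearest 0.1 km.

Each station gives a sphere (x−x_i)² + (y−y_i)² + z² = d_i² (stations at z=0).
Subtracting the BGU sphere from PAS and ISA: z² cancels, leaving linear equations in x and y:
337.6 x − 158.2 y = -39075.27
186.4 x + 50.4 y = -7511.11
Solving: x ≈ -67.901, y ≈ 102.097 km (keep extra digits for the depth step; rounded: -67.9, 102.1).
Then from the BGU sphere: z² = 81.21² − (x + 108.8)² − (y − 96.1)² with x = -67.901, y = 102.097, so z ≈ 69.903 ≈ 69.9 km.

z ≈ 69.9 km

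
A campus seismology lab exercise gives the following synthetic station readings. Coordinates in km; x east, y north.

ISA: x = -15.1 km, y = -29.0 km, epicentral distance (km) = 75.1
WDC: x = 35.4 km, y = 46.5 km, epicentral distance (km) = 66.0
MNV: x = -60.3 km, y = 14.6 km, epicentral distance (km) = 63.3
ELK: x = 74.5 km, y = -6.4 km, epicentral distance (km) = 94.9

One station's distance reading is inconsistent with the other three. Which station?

Solve using three stations at a time. Using ISA, MNV, ELK (subtract circle equations pairwise → linear system) gives (x, y) ≈ (-5.0, 45.4).
Distances from that point to each station vs reported:
  ISA: calculated 75.1 vs reported 75.1 → residual 0.0 km
  WDC: calculated 40.4 vs reported 66.0 → residual 25.6 km
  MNV: calculated 63.3 vs reported 63.3 → residual 0.0 km
  ELK: calculated 94.9 vs reported 94.9 → residual 0.0 km
ISA, MNV, ELK are mutually consistent (residuals ≈ 0); WDC is off by 25.6 km.

WDC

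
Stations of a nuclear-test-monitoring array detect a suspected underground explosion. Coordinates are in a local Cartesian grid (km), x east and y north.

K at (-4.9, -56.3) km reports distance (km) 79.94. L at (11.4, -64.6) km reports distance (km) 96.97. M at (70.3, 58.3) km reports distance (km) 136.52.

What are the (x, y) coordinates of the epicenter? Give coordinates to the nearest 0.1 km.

-55.6 km east, 5.5 km north

Circle about each station: (x + 4.9)² + (y + 56.3)² = 79.94²; (x − 11.4)² + (y + 64.6)² = 96.97²; (x − 70.3)² + (y − 58.3)² = 136.52².
Subtracting the K equation from the L and M equations removes the quadratic terms:
32.6 x − 16.6 y = -1903.36
150.4 x + 229.2 y = -7100.03
Solving the 2×2 system: x ≈ -55.6, y ≈ 5.5 km.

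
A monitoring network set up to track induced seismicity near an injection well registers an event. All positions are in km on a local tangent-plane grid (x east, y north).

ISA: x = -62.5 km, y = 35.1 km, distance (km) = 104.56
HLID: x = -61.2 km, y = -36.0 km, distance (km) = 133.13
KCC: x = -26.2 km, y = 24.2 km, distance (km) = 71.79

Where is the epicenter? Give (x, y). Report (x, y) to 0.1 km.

x ≈ 41.1 km, y ≈ 49.2 km

Circle about each station: (x + 62.5)² + (y − 35.1)² = 104.56²; (x + 61.2)² + (y + 36.0)² = 133.13²; (x + 26.2)² + (y − 24.2)² = 71.79².
Subtracting pairs of circle equations eliminates x²+y² and gives linear equations (the radical axes):
2.6 x − 142.2 y = -6887.62
72.6 x − 21.8 y = 1912.81
Solving the 2×2 system: x ≈ 41.1, y ≈ 49.2 km.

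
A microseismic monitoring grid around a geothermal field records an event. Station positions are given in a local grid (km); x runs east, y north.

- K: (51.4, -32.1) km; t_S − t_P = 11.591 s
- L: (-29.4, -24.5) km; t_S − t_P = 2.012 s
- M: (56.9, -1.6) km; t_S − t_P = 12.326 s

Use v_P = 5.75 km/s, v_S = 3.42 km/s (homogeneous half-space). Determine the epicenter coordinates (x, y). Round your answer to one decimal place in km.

(-45.6, -19.4)

Distance from S−P lag: d = Δt · v_P v_S / (v_P − v_S) = Δt · (5.75·3.42)/(5.75−3.42) ≈ 8.4399·Δt.
So d_K = 97.83, d_L = 16.98, d_M = 104.03 km.
Circle about each station: (x − 51.4)² + (y + 32.1)² = 97.83²; (x + 29.4)² + (y + 24.5)² = 16.98²; (x − 56.9)² + (y + 1.6)² = 104.03².
Subtracting the K equation from the L and M equations removes the quadratic terms:
-161.6 x + 15.2 y = 7074.63
11.0 x + 61.0 y = -1683.73
Solving the 2×2 system: x ≈ -45.6, y ≈ -19.4 km.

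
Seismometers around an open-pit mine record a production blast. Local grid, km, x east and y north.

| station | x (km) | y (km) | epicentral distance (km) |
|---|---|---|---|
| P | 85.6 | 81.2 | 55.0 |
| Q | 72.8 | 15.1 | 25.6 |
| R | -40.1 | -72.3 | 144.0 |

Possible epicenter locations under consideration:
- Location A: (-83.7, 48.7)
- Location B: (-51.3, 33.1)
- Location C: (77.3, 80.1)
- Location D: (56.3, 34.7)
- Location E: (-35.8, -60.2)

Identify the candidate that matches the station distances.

For each candidate, compare |candidate − station| to the reported distance:
Location A: residuals P 117.4, Q 134.5, R 15.4 → max 134.5 km
Location B: residuals P 90.1, Q 99.8, R 38.0 → max 99.8 km
Location C: residuals P 46.6, Q 39.6, R 48.4 → max 48.4 km
Location D: residuals P 0.0, Q 0.0, R 0.0 → max 0.0 km
Location E: residuals P 131.4, Q 106.6, R 131.2 → max 131.4 km
Only Location D has all residuals ≈ 0.

Location D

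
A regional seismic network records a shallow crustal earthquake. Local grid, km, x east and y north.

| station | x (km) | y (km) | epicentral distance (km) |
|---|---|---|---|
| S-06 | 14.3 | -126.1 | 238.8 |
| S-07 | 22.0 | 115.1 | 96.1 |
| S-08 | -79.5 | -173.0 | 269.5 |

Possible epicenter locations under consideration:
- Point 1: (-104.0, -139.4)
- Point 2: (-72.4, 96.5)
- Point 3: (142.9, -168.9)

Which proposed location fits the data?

For each candidate, compare |candidate − station| to the reported distance:
Point 1: residuals S-06 119.8, S-07 187.9, S-08 227.9 → max 227.9 km
Point 2: residuals S-06 0.1, S-07 0.1, S-08 0.1 → max 0.1 km
Point 3: residuals S-06 103.3, S-07 212.6, S-08 47.1 → max 212.6 km
Only Point 2 has all residuals ≈ 0.

Point 2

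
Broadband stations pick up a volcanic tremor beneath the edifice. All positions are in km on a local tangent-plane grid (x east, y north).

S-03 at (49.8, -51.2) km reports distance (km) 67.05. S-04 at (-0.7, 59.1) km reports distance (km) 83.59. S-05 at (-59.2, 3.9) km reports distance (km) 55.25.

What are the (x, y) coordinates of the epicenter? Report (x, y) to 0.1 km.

Circle about each station: (x − 49.8)² + (y + 51.2)² = 67.05²; (x + 0.7)² + (y − 59.1)² = 83.59²; (x + 59.2)² + (y − 3.9)² = 55.25².
Subtracting the S-03 equation from the S-04 and S-05 equations removes the quadratic terms:
-101.0 x + 220.6 y = -4099.77
-218.0 x + 110.2 y = -138.49
Solving the 2×2 system: x ≈ -11.4, y ≈ -23.8 km.
Check against S-03 (with the unrounded x, y): √((x − 49.8)²+(y + 51.2)²) = 67.05 ≈ 67.05 km. ✓

(-11.4, -23.8)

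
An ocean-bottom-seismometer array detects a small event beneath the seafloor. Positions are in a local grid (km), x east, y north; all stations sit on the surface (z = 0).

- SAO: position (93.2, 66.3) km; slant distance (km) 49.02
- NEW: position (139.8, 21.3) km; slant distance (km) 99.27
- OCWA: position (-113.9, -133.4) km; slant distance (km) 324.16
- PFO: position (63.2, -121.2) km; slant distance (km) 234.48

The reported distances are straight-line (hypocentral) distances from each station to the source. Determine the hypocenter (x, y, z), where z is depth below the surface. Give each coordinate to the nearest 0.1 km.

x ≈ 99.8 km, y ≈ 109.3 km, depth ≈ 22.6 km

Each station gives a sphere (x−x_i)² + (y−y_i)² + z² = d_i² (stations at z=0).
Subtracting the SAO sphere from NEW and OCWA: z² cancels, leaving linear equations in x and y:
93.2 x − 90.0 y = -535.77
-414.2 x − 399.4 y = -84989.91
Solving: x ≈ 99.797, y ≈ 109.299 km (keep extra digits for the depth step; rounded: 99.8, 109.3).
Then from the SAO sphere: z² = 49.02² − (x − 93.2)² − (y − 66.3)² with x = 99.797, y = 109.299, so z ≈ 22.595 ≈ 22.6 km.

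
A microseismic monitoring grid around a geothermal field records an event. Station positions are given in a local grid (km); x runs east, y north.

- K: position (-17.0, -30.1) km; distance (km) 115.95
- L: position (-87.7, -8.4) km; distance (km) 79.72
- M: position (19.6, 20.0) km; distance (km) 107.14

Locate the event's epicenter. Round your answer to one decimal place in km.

-75.0 km east, 70.3 km north

Circle about each station: (x + 17.0)² + (y + 30.1)² = 115.95²; (x + 87.7)² + (y + 8.4)² = 79.72²; (x − 19.6)² + (y − 20.0)² = 107.14².
Subtracting the K equation from the L and M equations removes the quadratic terms:
-141.4 x + 43.4 y = 13655.96
73.2 x + 100.2 y = 1554.57
Solving the 2×2 system: x ≈ -75.0, y ≈ 70.3 km.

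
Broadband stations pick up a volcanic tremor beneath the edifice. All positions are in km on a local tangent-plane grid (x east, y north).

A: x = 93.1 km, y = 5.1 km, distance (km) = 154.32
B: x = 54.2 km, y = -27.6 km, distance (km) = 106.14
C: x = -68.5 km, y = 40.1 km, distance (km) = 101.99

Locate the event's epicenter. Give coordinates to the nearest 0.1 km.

(-47.0, -59.6)

Circle about each station: (x − 93.1)² + (y − 5.1)² = 154.32²; (x − 54.2)² + (y + 27.6)² = 106.14²; (x + 68.5)² + (y − 40.1)² = 101.99².
Subtracting the A equation from the B and C equations removes the quadratic terms:
-77.8 x − 65.4 y = 7554.74
-323.2 x + 70.0 y = 11019.34
Solving the 2×2 system: x ≈ -47.0, y ≈ -59.6 km.
Check against A (with the unrounded x, y): √((x − 93.1)²+(y − 5.1)²) = 154.32 ≈ 154.32 km. ✓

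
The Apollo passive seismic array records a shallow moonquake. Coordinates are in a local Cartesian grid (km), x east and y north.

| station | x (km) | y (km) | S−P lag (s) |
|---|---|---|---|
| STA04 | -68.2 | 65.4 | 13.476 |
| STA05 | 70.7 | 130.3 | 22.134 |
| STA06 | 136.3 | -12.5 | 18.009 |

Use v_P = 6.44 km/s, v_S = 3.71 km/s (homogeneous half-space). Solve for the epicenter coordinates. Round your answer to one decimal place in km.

Distance from S−P lag: d = Δt · v_P v_S / (v_P − v_S) = Δt · (6.44·3.71)/(6.44−3.71) ≈ 8.7518·Δt.
So d_STA04 = 117.94, d_STA05 = 193.71, d_STA06 = 157.61 km.
Circle about each station: (x + 68.2)² + (y − 65.4)² = 117.94²; (x − 70.7)² + (y − 130.3)² = 193.71²; (x − 136.3)² + (y + 12.5)² = 157.61².
Subtracting pairs of circle equations eliminates x²+y² and gives linear equations (the radical axes):
277.8 x + 129.8 y = -10565.54
409.0 x − 155.8 y = -1125.53
Solving the 2×2 system: x ≈ -18.6, y ≈ -41.6 km.

x ≈ -18.6 km, y ≈ -41.6 km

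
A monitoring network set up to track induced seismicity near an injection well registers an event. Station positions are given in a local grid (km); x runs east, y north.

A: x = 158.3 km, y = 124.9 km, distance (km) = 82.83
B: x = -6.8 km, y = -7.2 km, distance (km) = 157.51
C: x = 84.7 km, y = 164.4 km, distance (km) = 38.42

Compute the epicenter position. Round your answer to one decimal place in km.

Circle about each station: (x − 158.3)² + (y − 124.9)² = 82.83²; (x + 6.8)² + (y + 7.2)² = 157.51²; (x − 84.7)² + (y − 164.4)² = 38.42².
Subtracting pairs of circle equations eliminates x²+y² and gives linear equations (the radical axes):
-330.2 x − 264.2 y = -58509.41
-147.2 x + 79.0 y = -1072.74
Solving the 2×2 system: x ≈ 75.5, y ≈ 127.1 km.

75.5 km east, 127.1 km north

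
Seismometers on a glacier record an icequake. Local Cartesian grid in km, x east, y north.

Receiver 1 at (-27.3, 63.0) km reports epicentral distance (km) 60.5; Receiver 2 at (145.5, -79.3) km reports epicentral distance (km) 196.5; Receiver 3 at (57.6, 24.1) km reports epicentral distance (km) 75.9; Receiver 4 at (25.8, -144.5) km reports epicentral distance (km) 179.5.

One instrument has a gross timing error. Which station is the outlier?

Solve using three stations at a time. Using Receiver 2, Receiver 3, Receiver 4 (subtract circle equations pairwise → linear system) gives (x, y) ≈ (-18.1, 29.5).
Distances from that point to each station vs reported:
  Receiver 1: calculated 34.7 vs reported 60.5 → residual 25.8 km
  Receiver 2: calculated 196.5 vs reported 196.5 → residual 0.0 km
  Receiver 3: calculated 75.9 vs reported 75.9 → residual 0.0 km
  Receiver 4: calculated 179.5 vs reported 179.5 → residual 0.0 km
Receiver 2, Receiver 3, Receiver 4 are mutually consistent (residuals ≈ 0); Receiver 1 is off by 25.8 km.

Receiver 1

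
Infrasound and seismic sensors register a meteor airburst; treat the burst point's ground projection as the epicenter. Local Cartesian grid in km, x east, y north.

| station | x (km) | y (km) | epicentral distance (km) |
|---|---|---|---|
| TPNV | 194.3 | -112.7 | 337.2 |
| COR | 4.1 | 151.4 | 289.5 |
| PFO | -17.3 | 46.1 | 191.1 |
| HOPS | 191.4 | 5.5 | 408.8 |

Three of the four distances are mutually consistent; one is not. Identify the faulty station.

Solve using three stations at a time. Using TPNV, COR, PFO (subtract circle equations pairwise → linear system) gives (x, y) ≈ (-142.6, -98.2).
Distances from that point to each station vs reported:
  TPNV: calculated 337.2 vs reported 337.2 → residual 0.0 km
  COR: calculated 289.5 vs reported 289.5 → residual 0.0 km
  PFO: calculated 191.1 vs reported 191.1 → residual 0.0 km
  HOPS: calculated 349.7 vs reported 408.8 → residual 59.1 km
TPNV, COR, PFO are mutually consistent (residuals ≈ 0); HOPS is off by 59.1 km.

HOPS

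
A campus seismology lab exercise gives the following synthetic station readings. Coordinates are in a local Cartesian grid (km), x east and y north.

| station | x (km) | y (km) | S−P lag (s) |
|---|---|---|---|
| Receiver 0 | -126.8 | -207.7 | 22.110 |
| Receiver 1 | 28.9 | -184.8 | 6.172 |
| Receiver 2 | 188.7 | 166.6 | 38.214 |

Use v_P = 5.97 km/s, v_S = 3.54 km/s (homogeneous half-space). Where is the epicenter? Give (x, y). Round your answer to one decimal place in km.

Distance from S−P lag: d = Δt · v_P v_S / (v_P − v_S) = Δt · (5.97·3.54)/(5.97−3.54) ≈ 8.6970·Δt.
So d_Receiver 0 = 192.29, d_Receiver 1 = 53.68, d_Receiver 2 = 332.35 km.
Circle about each station: (x + 126.8)² + (y + 207.7)² = 192.29²; (x − 28.9)² + (y + 184.8)² = 53.68²; (x − 188.7)² + (y − 166.6)² = 332.35².
Subtracting the Receiver 0 equation from the Receiver 1 and Receiver 2 equations removes the quadratic terms:
311.4 x + 45.8 y = 9862.62
631.0 x + 748.6 y = -69335.36
Solving the 2×2 system: x ≈ 51.7, y ≈ -136.2 km.
Check against Receiver 0 (with the unrounded x, y): √((x + 126.8)²+(y + 207.7)²) = 192.29 ≈ 192.29 km. ✓

x ≈ 51.7 km, y ≈ -136.2 km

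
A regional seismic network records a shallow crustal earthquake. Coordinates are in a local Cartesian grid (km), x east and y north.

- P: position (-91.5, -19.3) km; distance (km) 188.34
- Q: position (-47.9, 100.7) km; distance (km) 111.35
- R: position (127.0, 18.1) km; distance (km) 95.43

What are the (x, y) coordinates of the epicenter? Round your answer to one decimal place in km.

x ≈ 62.8 km, y ≈ 88.7 km

Circle about each station: (x + 91.5)² + (y + 19.3)² = 188.34²; (x + 47.9)² + (y − 100.7)² = 111.35²; (x − 127.0)² + (y − 18.1)² = 95.43².
Subtracting the P equation from the Q and R equations removes the quadratic terms:
87.2 x + 240.0 y = 26763.29
437.0 x + 74.8 y = 34076.94
Solving the 2×2 system: x ≈ 62.8, y ≈ 88.7 km.
Check against P (with the unrounded x, y): √((x + 91.5)²+(y + 19.3)²) = 188.34 ≈ 188.34 km. ✓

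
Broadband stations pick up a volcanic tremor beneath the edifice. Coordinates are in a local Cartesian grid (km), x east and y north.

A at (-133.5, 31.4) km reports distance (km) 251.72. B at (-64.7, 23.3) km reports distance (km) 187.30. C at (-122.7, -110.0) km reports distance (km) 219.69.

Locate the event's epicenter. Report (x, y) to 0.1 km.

Circle about each station: (x + 133.5)² + (y − 31.4)² = 251.72²; (x + 64.7)² + (y − 23.3)² = 187.30²; (x + 122.7)² + (y + 110.0)² = 219.69².
Subtracting the A equation from the B and C equations removes the quadratic terms:
137.6 x − 16.2 y = 14202.44
21.6 x − 282.8 y = 23446.34
Solving the 2×2 system: x ≈ 94.3, y ≈ -75.7 km.

(94.3, -75.7)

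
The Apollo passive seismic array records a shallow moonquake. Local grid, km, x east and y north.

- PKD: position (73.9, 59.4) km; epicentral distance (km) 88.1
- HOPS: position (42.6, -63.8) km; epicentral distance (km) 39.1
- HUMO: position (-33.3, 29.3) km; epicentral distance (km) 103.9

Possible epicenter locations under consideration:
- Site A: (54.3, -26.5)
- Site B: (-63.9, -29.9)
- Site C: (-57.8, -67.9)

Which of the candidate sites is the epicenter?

For each candidate, compare |candidate − station| to the reported distance:
Site A: residuals PKD 0.0, HOPS 0.0, HUMO 0.0 → max 0.0 km
Site B: residuals PKD 76.1, HOPS 72.7, HUMO 37.3 → max 76.1 km
Site C: residuals PKD 95.1, HOPS 61.4, HUMO 3.7 → max 95.1 km
Only Site A has all residuals ≈ 0.

Site A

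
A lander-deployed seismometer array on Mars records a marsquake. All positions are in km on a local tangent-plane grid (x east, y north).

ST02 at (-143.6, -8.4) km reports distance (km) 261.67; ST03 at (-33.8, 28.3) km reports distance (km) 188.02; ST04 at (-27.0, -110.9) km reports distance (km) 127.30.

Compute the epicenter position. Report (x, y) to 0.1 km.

(100.1, -103.7)

Circle about each station: (x + 143.6)² + (y + 8.4)² = 261.67²; (x + 33.8)² + (y − 28.3)² = 188.02²; (x + 27.0)² + (y + 110.9)² = 127.30².
Subtracting pairs of circle equations eliminates x²+y² and gives linear equations (the radical axes):
219.6 x + 73.4 y = 14371.48
233.2 x − 205.0 y = 44602.19
Solving the 2×2 system: x ≈ 100.1, y ≈ -103.7 km.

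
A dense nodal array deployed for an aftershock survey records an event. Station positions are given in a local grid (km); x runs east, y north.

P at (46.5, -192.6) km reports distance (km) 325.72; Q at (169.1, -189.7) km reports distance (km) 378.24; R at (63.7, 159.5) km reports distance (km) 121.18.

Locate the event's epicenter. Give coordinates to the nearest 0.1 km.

-50.3 km east, 118.4 km north

Circle about each station: (x − 46.5)² + (y + 192.6)² = 325.72²; (x − 169.1)² + (y + 189.7)² = 378.24²; (x − 63.7)² + (y − 159.5)² = 121.18².
Subtracting the P equation from the Q and R equations removes the quadratic terms:
245.2 x + 5.8 y = -11648.09
34.4 x + 704.2 y = 81649.86
Solving the 2×2 system: x ≈ -50.3, y ≈ 118.4 km.
Check against P (with the unrounded x, y): √((x − 46.5)²+(y + 192.6)²) = 325.72 ≈ 325.72 km. ✓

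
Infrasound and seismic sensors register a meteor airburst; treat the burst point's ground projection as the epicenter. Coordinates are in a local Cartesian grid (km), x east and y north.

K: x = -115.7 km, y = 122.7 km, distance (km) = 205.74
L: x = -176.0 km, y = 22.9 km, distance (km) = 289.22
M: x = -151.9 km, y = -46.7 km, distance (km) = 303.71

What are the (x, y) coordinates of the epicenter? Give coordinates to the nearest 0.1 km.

(89.5, 137.6)

Circle about each station: (x + 115.7)² + (y − 122.7)² = 205.74²; (x + 176.0)² + (y − 22.9)² = 289.22²; (x + 151.9)² + (y + 46.7)² = 303.71².
Subtracting the K equation from the L and M equations removes the quadratic terms:
-120.6 x − 199.6 y = -38260.63
-72.4 x − 338.8 y = -53098.10
Solving the 2×2 system: x ≈ 89.5, y ≈ 137.6 km.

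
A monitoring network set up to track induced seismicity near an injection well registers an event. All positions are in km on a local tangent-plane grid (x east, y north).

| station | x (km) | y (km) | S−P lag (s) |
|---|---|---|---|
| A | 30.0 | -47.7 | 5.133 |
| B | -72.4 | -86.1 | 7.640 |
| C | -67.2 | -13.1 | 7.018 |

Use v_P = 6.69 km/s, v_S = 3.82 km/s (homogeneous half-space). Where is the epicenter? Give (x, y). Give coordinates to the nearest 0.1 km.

Distance from S−P lag: d = Δt · v_P v_S / (v_P − v_S) = Δt · (6.69·3.82)/(6.69−3.82) ≈ 8.9045·Δt.
So d_A = 45.71, d_B = 68.03, d_C = 62.49 km.
Circle about each station: (x − 30.0)² + (y + 47.7)² = 45.71²; (x + 72.4)² + (y + 86.1)² = 68.03²; (x + 67.2)² + (y + 13.1)² = 62.49².
Subtracting the A equation from the B and C equations removes the quadratic terms:
-204.8 x − 76.8 y = 6941.00
-194.4 x + 69.2 y = -303.44
Solving the 2×2 system: x ≈ -15.7, y ≈ -48.5 km.

-15.7 km east, -48.5 km north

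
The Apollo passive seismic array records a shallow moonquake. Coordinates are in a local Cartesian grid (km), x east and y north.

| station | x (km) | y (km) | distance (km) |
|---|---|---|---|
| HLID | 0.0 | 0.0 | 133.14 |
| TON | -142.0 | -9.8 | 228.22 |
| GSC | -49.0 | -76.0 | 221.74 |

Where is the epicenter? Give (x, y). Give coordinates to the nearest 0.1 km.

Circle about each station: x² + y² = 133.14²; (x + 142.0)² + (y + 9.8)² = 228.22²; (x + 49.0)² + (y + 76.0)² = 221.74².
Subtracting pairs of circle equations eliminates x²+y² and gives linear equations (the radical axes):
-284.0 x − 19.6 y = -14098.07
-98.0 x − 152.0 y = -23265.37
Solving the 2×2 system: x ≈ 40.9, y ≈ 126.7 km.

(40.9, 126.7)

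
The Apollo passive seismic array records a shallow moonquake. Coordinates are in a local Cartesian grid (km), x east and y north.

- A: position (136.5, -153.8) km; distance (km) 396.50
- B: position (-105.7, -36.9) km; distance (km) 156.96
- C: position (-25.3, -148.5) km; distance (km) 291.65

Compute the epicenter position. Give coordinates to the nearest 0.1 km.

Circle about each station: (x − 136.5)² + (y + 153.8)² = 396.50²; (x + 105.7)² + (y + 36.9)² = 156.96²; (x + 25.3)² + (y + 148.5)² = 291.65².
Subtracting the A equation from the B and C equations removes the quadratic terms:
-484.4 x + 233.8 y = 102823.22
-323.6 x + 10.6 y = 52558.18
Solving the 2×2 system: x ≈ -158.8, y ≈ 110.8 km.
Check against A (with the unrounded x, y): √((x − 136.5)²+(y + 153.8)²) = 396.50 ≈ 396.50 km. ✓

(-158.8, 110.8)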